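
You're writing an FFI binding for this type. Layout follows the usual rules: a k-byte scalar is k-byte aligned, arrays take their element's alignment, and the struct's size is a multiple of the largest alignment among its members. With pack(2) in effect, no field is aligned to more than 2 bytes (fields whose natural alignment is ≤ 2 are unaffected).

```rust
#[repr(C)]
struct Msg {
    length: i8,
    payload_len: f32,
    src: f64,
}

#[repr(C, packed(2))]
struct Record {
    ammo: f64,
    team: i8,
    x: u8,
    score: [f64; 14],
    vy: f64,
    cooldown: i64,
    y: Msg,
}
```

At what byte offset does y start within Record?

Msg: length at 0 (size 1, align 1) → ends 1; pad 3 to align 4 for payload_len; payload_len at 4 (size 4, align 4) → ends 8; src at 8 (size 8, align 8) → ends 16; total 16 bytes, alignment 8
ammo at 0 (size 8, align 2) → ends 8
team at 8 (size 1, align 1) → ends 9
x at 9 (size 1, align 1) → ends 10
score at 10 (size 112, align 2) → ends 122
vy at 122 (size 8, align 2) → ends 130
cooldown at 130 (size 8, align 2) → ends 138
y at 138 (size 16, align 2) → ends 154

138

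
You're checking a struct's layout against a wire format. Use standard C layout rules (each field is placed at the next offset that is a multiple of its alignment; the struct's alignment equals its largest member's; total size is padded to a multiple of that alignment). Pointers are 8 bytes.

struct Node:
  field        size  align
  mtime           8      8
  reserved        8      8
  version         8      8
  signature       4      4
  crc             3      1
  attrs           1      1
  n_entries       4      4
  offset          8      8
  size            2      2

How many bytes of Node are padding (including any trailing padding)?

10

mtime at 0 (size 8, align 8) → ends 8
reserved at 8 (size 8, align 8) → ends 16
version at 16 (size 8, align 8) → ends 24
signature at 24 (size 4, align 4) → ends 28
crc at 28 (size 3, align 1) → ends 31
attrs at 31 (size 1, align 1) → ends 32
n_entries at 32 (size 4, align 4) → ends 36
pad 4 to align 8 for offset
offset at 40 (size 8, align 8) → ends 48
size at 48 (size 2, align 2) → ends 50
tail pad 6 to reach multiple of 8
total 56 bytes, alignment 8
data bytes 46, size 56 → padding 10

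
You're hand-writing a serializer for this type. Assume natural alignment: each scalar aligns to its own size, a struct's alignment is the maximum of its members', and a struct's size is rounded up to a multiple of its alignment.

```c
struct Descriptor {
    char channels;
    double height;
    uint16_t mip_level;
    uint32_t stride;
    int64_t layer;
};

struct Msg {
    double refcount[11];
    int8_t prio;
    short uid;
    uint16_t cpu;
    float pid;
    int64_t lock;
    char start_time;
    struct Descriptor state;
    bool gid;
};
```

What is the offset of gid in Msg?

Descriptor: @0: channels [1B, align 1] → 1; +7 pad (align 8); @8: height [8B, align 8] → 16; @16: mip_level [2B, align 2] → 18; +2 pad (align 4); @20: stride [4B, align 4] → 24; @24: layer [8B, align 8] → 32; size 32, align 8
@0: refcount [88B, align 8] → 88
@88: prio [1B, align 1] → 89
+1 pad (align 2)
@90: uid [2B, align 2] → 92
@92: cpu [2B, align 2] → 94
+2 pad (align 4)
@96: pid [4B, align 4] → 100
+4 pad (align 8)
@104: lock [8B, align 8] → 112
@112: start_time [1B, align 1] → 113
+7 pad (align 8)
@120: state [32B, align 8] → 152
@152: gid [1B, align 1] → 153

152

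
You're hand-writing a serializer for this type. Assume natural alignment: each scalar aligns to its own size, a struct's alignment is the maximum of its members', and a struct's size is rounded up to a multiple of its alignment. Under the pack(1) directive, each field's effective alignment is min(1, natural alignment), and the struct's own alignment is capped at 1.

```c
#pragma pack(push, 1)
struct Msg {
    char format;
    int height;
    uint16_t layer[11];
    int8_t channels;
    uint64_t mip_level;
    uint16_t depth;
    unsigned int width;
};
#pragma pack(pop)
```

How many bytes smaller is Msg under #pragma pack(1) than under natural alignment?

6

natural layout:
  format at 0 (size 1, align 1) → ends 1
  pad 3 to align 4 for height
  height at 4 (size 4, align 4) → ends 8
  layer at 8 (size 22, align 2) → ends 30
  channels at 30 (size 1, align 1) → ends 31
  pad 1 to align 8 for mip_level
  mip_level at 32 (size 8, align 8) → ends 40
  depth at 40 (size 2, align 2) → ends 42
  pad 2 to align 4 for width
  width at 44 (size 4, align 4) → ends 48
  total 48 bytes, alignment 8
packed(1) layout:
  format at 0 (size 1, align 1) → ends 1
  height at 1 (size 4, align 1) → ends 5
  layer at 5 (size 22, align 1) → ends 27
  channels at 27 (size 1, align 1) → ends 28
  mip_level at 28 (size 8, align 1) → ends 36
  depth at 36 (size 2, align 1) → ends 38
  width at 38 (size 4, align 1) → ends 42
  total 42 bytes, alignment 1
48 − 42 = 6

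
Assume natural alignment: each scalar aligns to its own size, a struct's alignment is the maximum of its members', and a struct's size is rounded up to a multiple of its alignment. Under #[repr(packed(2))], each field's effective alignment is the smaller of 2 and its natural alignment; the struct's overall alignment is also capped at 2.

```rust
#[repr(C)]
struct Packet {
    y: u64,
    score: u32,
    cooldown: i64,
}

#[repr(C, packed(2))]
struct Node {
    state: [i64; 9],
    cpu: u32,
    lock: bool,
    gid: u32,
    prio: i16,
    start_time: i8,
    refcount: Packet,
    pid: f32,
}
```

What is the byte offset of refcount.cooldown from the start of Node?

Packet: @0: y [8B, align 8] → 8; @8: score [4B, align 4] → 12; +4 pad (align 8); @16: cooldown [8B, align 8] → 24; size 24, align 8
@0: state [72B, align 2] → 72
@72: cpu [4B, align 2] → 76
@76: lock [1B, align 1] → 77
+1 pad (align 2)
@78: gid [4B, align 2] → 82
@82: prio [2B, align 2] → 84
@84: start_time [1B, align 1] → 85
+1 pad (align 2)
@86: refcount [24B, align 2] → 110
within Packet: cooldown at 16
86 + 16 = 102

102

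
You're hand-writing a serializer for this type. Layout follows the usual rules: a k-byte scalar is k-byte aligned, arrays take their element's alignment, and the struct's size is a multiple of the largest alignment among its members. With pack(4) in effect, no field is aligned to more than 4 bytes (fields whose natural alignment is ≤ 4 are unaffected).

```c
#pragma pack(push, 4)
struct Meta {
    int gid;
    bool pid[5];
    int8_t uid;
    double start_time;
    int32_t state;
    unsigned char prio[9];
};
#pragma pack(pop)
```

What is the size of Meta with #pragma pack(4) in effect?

0..4  gid  (4B, 4-aligned)
4..9  pid  (5B, 1-aligned)
9..10  uid  (1B, 1-aligned)
10..12  -- padding (2B)
12..20  start_time  (8B, 4-aligned)
20..24  state  (4B, 4-aligned)
24..33  prio  (9B, 1-aligned)
33..36  -- tail padding (3B)
sizeof = 36, alignof = 4

36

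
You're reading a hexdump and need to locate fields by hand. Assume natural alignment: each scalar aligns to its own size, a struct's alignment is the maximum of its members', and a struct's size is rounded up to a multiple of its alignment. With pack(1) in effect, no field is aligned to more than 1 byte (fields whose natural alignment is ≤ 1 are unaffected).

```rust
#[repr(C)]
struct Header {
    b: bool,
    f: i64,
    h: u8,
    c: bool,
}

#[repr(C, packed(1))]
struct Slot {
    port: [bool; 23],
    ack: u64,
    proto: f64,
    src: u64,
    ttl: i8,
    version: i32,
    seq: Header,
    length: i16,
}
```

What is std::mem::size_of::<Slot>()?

Header: b at 0 (size 1, align 1) → ends 1; pad 7 to align 8 for f; f at 8 (size 8, align 8) → ends 16; h at 16 (size 1, align 1) → ends 17; c at 17 (size 1, align 1) → ends 18; tail pad 6 to reach multiple of 8; total 24 bytes, alignment 8
port at 0 (size 23, align 1) → ends 23
ack at 23 (size 8, align 1) → ends 31
proto at 31 (size 8, align 1) → ends 39
src at 39 (size 8, align 1) → ends 47
ttl at 47 (size 1, align 1) → ends 48
version at 48 (size 4, align 1) → ends 52
seq at 52 (size 24, align 1) → ends 76
length at 76 (size 2, align 1) → ends 78
total 78 bytes, alignment 1

78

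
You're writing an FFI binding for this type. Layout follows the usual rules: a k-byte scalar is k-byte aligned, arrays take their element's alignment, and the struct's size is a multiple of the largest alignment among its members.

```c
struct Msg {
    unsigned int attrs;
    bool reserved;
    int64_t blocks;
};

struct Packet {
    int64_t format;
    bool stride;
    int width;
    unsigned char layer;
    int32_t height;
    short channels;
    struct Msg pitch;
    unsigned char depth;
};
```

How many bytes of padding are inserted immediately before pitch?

Msg: 0..4  attrs  (4B, 4-aligned); 4..5  reserved  (1B, 1-aligned); 5..8  -- padding (3B); 8..16  blocks  (8B, 8-aligned); sizeof = 16, alignof = 8
0..8  format  (8B, 8-aligned)
8..9  stride  (1B, 1-aligned)
9..12  -- padding (3B)
12..16  width  (4B, 4-aligned)
16..17  layer  (1B, 1-aligned)
17..20  -- padding (3B)
20..24  height  (4B, 4-aligned)
24..26  channels  (2B, 2-aligned)
26..32  -- padding (6B)
32..48  pitch  (16B, 8-aligned)

6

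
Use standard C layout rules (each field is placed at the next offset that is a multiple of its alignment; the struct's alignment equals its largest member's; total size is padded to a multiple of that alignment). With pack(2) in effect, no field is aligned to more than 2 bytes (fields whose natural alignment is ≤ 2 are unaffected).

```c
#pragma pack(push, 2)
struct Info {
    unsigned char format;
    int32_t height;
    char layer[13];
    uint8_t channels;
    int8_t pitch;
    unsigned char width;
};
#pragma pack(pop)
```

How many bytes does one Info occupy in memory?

0..1  format  (1B, 1-aligned)
1..2  -- padding (1B)
2..6  height  (4B, 2-aligned)
6..19  layer  (13B, 1-aligned)
19..20  channels  (1B, 1-aligned)
20..21  pitch  (1B, 1-aligned)
21..22  width  (1B, 1-aligned)
sizeof = 22, alignof = 2

22 bytes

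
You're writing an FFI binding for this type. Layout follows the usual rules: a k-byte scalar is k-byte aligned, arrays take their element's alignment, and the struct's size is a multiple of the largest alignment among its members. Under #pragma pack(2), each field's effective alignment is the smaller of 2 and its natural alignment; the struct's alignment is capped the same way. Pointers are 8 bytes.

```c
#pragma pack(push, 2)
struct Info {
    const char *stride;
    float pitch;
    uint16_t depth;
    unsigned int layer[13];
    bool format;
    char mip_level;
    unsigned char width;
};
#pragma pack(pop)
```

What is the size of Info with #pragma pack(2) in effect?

@0: stride [8B, align 2] → 8
@8: pitch [4B, align 2] → 12
@12: depth [2B, align 2] → 14
@14: layer [52B, align 2] → 66
@66: format [1B, align 1] → 67
@67: mip_level [1B, align 1] → 68
@68: width [1B, align 1] → 69
+1 tail pad (align 2)
size 70, align 2

70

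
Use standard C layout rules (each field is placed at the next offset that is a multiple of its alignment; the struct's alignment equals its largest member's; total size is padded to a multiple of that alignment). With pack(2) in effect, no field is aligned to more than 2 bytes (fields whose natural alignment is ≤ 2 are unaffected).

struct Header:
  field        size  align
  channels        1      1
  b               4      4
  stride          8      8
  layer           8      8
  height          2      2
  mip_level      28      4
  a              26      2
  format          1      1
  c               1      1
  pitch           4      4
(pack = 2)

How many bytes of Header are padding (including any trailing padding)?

1

0..1  channels  (1B, 1-aligned)
1..2  -- padding (1B)
2..6  b  (4B, 2-aligned)
6..14  stride  (8B, 2-aligned)
14..22  layer  (8B, 2-aligned)
22..24  height  (2B, 2-aligned)
24..52  mip_level  (28B, 2-aligned)
52..78  a  (26B, 2-aligned)
78..79  format  (1B, 1-aligned)
79..80  c  (1B, 1-aligned)
80..84  pitch  (4B, 2-aligned)
sizeof = 84, alignof = 2
data bytes 83, size 84 → padding 1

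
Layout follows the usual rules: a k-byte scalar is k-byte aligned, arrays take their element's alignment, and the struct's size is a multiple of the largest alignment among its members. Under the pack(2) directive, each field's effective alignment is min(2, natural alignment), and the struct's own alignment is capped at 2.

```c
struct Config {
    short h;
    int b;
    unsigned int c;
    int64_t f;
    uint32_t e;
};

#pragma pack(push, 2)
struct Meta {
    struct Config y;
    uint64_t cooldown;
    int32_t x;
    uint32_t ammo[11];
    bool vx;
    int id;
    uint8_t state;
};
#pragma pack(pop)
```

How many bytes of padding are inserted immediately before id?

Config: h at 0 (size 2, align 2) → ends 2; pad 2 to align 4 for b; b at 4 (size 4, align 4) → ends 8; c at 8 (size 4, align 4) → ends 12; pad 4 to align 8 for f; f at 16 (size 8, align 8) → ends 24; e at 24 (size 4, align 4) → ends 28; tail pad 4 to reach multiple of 8; total 32 bytes, alignment 8
y at 0 (size 32, align 2) → ends 32
cooldown at 32 (size 8, align 2) → ends 40
x at 40 (size 4, align 2) → ends 44
ammo at 44 (size 44, align 2) → ends 88
vx at 88 (size 1, align 1) → ends 89
pad 1 to align 2 for id
id at 90 (size 4, align 2) → ends 94

1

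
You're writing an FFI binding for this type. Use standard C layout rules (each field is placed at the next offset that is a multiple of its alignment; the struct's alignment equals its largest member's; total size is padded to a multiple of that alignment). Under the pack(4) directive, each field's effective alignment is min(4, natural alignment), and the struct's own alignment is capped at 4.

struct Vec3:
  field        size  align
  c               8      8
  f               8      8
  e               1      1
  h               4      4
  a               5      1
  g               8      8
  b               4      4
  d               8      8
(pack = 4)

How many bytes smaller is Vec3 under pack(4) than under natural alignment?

4

natural layout:
  c at 0 (size 8, align 8) → ends 8
  f at 8 (size 8, align 8) → ends 16
  e at 16 (size 1, align 1) → ends 17
  pad 3 to align 4 for h
  h at 20 (size 4, align 4) → ends 24
  a at 24 (size 5, align 1) → ends 29
  pad 3 to align 8 for g
  g at 32 (size 8, align 8) → ends 40
  b at 40 (size 4, align 4) → ends 44
  pad 4 to align 8 for d
  d at 48 (size 8, align 8) → ends 56
  total 56 bytes, alignment 8
packed(4) layout:
  c at 0 (size 8, align 4) → ends 8
  f at 8 (size 8, align 4) → ends 16
  e at 16 (size 1, align 1) → ends 17
  pad 3 to align 4 for h
  h at 20 (size 4, align 4) → ends 24
  a at 24 (size 5, align 1) → ends 29
  pad 3 to align 4 for g
  g at 32 (size 8, align 4) → ends 40
  b at 40 (size 4, align 4) → ends 44
  d at 44 (size 8, align 4) → ends 52
  total 52 bytes, alignment 4
56 − 52 = 4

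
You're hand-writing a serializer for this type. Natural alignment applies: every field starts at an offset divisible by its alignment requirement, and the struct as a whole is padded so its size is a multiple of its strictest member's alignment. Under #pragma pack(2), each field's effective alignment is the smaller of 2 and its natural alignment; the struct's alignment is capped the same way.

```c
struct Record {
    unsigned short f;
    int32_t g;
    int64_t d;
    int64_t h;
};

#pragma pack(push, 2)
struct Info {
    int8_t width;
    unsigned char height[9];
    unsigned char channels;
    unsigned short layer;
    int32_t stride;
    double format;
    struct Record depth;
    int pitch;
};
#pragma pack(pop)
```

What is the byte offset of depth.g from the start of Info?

Record: 0..2  f  (2B, 2-aligned); 2..4  -- padding (2B); 4..8  g  (4B, 4-aligned); 8..16  d  (8B, 8-aligned); 16..24  h  (8B, 8-aligned); sizeof = 24, alignof = 8
0..1  width  (1B, 1-aligned)
1..10  height  (9B, 1-aligned)
10..11  channels  (1B, 1-aligned)
11..12  -- padding (1B)
12..14  layer  (2B, 2-aligned)
14..18  stride  (4B, 2-aligned)
18..26  format  (8B, 2-aligned)
26..50  depth  (24B, 2-aligned)
within Record: g at 4
26 + 4 = 30

30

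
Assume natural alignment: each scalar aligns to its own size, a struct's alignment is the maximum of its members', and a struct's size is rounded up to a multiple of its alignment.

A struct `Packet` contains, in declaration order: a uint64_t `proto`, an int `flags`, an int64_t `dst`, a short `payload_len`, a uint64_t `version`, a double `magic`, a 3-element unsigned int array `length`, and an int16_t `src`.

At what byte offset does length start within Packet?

48

proto at 0 (size 8, align 8) → ends 8
flags at 8 (size 4, align 4) → ends 12
pad 4 to align 8 for dst
dst at 16 (size 8, align 8) → ends 24
payload_len at 24 (size 2, align 2) → ends 26
pad 6 to align 8 for version
version at 32 (size 8, align 8) → ends 40
magic at 40 (size 8, align 8) → ends 48
length at 48 (size 12, align 4) → ends 60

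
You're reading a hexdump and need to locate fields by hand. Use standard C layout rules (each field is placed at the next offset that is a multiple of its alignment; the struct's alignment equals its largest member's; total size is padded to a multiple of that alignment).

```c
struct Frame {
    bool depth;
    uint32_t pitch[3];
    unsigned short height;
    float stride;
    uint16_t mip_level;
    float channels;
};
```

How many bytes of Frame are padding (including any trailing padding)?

@0: depth [1B, align 1] → 1
+3 pad (align 4)
@4: pitch [12B, align 4] → 16
@16: height [2B, align 2] → 18
+2 pad (align 4)
@20: stride [4B, align 4] → 24
@24: mip_level [2B, align 2] → 26
+2 pad (align 4)
@28: channels [4B, align 4] → 32
size 32, align 4
data bytes 25, size 32 → padding 7

7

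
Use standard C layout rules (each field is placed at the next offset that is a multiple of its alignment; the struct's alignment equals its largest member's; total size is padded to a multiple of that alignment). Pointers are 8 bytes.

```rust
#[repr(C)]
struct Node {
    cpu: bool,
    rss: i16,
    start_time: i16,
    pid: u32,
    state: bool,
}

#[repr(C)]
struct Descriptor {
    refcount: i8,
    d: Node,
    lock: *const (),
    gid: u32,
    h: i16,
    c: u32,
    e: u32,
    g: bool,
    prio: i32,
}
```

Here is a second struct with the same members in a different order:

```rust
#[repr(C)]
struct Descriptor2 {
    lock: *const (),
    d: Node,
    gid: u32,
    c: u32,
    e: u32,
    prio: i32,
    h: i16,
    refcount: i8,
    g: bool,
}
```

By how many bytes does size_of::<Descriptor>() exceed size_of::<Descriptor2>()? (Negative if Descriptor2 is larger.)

8

Node: cpu at 0 (size 1, align 1) → ends 1; pad 1 to align 2 for rss; rss at 2 (size 2, align 2) → ends 4; start_time at 4 (size 2, align 2) → ends 6; pad 2 to align 4 for pid; pid at 8 (size 4, align 4) → ends 12; state at 12 (size 1, align 1) → ends 13; tail pad 3 to reach multiple of 4; total 16 bytes, alignment 4
refcount at 0 (size 1, align 1) → ends 1
pad 3 to align 4 for d
d at 4 (size 16, align 4) → ends 20
pad 4 to align 8 for lock
lock at 24 (size 8, align 8) → ends 32
gid at 32 (size 4, align 4) → ends 36
h at 36 (size 2, align 2) → ends 38
pad 2 to align 4 for c
c at 40 (size 4, align 4) → ends 44
e at 44 (size 4, align 4) → ends 48
g at 48 (size 1, align 1) → ends 49
pad 3 to align 4 for prio
prio at 52 (size 4, align 4) → ends 56
total 56 bytes, alignment 8
— Descriptor2 —
lock at 0 (size 8, align 8) → ends 8
d at 8 (size 16, align 4) → ends 24
gid at 24 (size 4, align 4) → ends 28
c at 28 (size 4, align 4) → ends 32
e at 32 (size 4, align 4) → ends 36
prio at 36 (size 4, align 4) → ends 40
h at 40 (size 2, align 2) → ends 42
refcount at 42 (size 1, align 1) → ends 43
g at 43 (size 1, align 1) → ends 44
tail pad 4 to reach multiple of 8
total 48 bytes, alignment 8
56 − 48 = 8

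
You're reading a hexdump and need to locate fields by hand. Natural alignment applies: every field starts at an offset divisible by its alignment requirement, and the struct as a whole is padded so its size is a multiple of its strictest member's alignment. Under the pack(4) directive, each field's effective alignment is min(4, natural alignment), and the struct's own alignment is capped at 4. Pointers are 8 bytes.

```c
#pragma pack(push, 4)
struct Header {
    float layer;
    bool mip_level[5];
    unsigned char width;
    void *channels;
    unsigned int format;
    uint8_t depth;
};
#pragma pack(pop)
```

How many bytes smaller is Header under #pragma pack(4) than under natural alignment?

natural layout:
  @0: layer [4B, align 4] → 4
  @4: mip_level [5B, align 1] → 9
  @9: width [1B, align 1] → 10
  +6 pad (align 8)
  @16: channels [8B, align 8] → 24
  @24: format [4B, align 4] → 28
  @28: depth [1B, align 1] → 29
  +3 tail pad (align 8)
  size 32, align 8
packed(4) layout:
  @0: layer [4B, align 4] → 4
  @4: mip_level [5B, align 1] → 9
  @9: width [1B, align 1] → 10
  +2 pad (align 4)
  @12: channels [8B, align 4] → 20
  @20: format [4B, align 4] → 24
  @24: depth [1B, align 1] → 25
  +3 tail pad (align 4)
  size 28, align 4
32 − 28 = 4

4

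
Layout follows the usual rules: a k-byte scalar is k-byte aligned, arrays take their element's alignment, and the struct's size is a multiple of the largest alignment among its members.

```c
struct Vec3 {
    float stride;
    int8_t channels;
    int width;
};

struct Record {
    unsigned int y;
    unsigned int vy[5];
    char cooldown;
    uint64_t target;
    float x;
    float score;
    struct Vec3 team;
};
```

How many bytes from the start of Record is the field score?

Vec3: @0: stride [4B, align 4] → 4; @4: channels [1B, align 1] → 5; +3 pad (align 4); @8: width [4B, align 4] → 12; size 12, align 4
@0: y [4B, align 4] → 4
@4: vy [20B, align 4] → 24
@24: cooldown [1B, align 1] → 25
+7 pad (align 8)
@32: target [8B, align 8] → 40
@40: x [4B, align 4] → 44
@44: score [4B, align 4] → 48

44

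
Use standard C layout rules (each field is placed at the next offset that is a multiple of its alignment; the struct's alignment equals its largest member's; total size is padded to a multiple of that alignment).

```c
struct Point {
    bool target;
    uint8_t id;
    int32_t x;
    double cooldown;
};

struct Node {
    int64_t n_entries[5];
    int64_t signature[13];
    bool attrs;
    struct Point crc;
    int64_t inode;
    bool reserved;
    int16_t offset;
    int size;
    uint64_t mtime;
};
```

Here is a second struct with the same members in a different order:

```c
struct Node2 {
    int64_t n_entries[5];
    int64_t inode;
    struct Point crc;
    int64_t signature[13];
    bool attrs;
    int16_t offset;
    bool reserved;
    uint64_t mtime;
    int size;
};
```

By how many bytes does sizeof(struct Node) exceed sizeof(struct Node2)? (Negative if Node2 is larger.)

Point: target at 0 (size 1, align 1) → ends 1; id at 1 (size 1, align 1) → ends 2; pad 2 to align 4 for x; x at 4 (size 4, align 4) → ends 8; cooldown at 8 (size 8, align 8) → ends 16; total 16 bytes, alignment 8
n_entries at 0 (size 40, align 8) → ends 40
signature at 40 (size 104, align 8) → ends 144
attrs at 144 (size 1, align 1) → ends 145
pad 7 to align 8 for crc
crc at 152 (size 16, align 8) → ends 168
inode at 168 (size 8, align 8) → ends 176
reserved at 176 (size 1, align 1) → ends 177
pad 1 to align 2 for offset
offset at 178 (size 2, align 2) → ends 180
size at 180 (size 4, align 4) → ends 184
mtime at 184 (size 8, align 8) → ends 192
total 192 bytes, alignment 8
— Node2 —
n_entries at 0 (size 40, align 8) → ends 40
inode at 40 (size 8, align 8) → ends 48
crc at 48 (size 16, align 8) → ends 64
signature at 64 (size 104, align 8) → ends 168
attrs at 168 (size 1, align 1) → ends 169
pad 1 to align 2 for offset
offset at 170 (size 2, align 2) → ends 172
reserved at 172 (size 1, align 1) → ends 173
pad 3 to align 8 for mtime
mtime at 176 (size 8, align 8) → ends 184
size at 184 (size 4, align 4) → ends 188
tail pad 4 to reach multiple of 8
total 192 bytes, alignment 8
192 − 192 = 0

0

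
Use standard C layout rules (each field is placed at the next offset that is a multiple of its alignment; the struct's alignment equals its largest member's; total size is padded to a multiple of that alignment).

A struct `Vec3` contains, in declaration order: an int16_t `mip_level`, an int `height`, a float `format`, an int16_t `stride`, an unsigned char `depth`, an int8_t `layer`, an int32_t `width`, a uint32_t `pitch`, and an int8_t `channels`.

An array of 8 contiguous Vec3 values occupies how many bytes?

224

0..2  mip_level  (2B, 2-aligned)
2..4  -- padding (2B)
4..8  height  (4B, 4-aligned)
8..12  format  (4B, 4-aligned)
12..14  stride  (2B, 2-aligned)
14..15  depth  (1B, 1-aligned)
15..16  layer  (1B, 1-aligned)
16..20  width  (4B, 4-aligned)
20..24  pitch  (4B, 4-aligned)
24..25  channels  (1B, 1-aligned)
25..28  -- tail padding (3B)
sizeof = 28, alignof = 4
array of 8: 8 × 28 = 224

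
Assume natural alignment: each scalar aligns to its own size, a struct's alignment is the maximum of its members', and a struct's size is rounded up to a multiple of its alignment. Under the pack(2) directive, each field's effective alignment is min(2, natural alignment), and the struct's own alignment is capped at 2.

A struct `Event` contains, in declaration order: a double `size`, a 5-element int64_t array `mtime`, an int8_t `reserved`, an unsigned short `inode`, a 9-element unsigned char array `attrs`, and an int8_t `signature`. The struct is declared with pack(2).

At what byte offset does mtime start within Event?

8

@0: size [8B, align 2] → 8
@8: mtime [40B, align 2] → 48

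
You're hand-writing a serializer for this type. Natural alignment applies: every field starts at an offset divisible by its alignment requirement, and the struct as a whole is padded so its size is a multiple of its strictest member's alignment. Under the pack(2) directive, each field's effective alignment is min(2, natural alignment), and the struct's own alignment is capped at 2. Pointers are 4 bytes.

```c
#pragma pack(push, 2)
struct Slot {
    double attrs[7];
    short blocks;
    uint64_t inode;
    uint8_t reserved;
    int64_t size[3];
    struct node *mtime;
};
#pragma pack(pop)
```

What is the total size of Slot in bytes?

attrs at 0 (size 56, align 2) → ends 56
blocks at 56 (size 2, align 2) → ends 58
inode at 58 (size 8, align 2) → ends 66
reserved at 66 (size 1, align 1) → ends 67
pad 1 to align 2 for size
size at 68 (size 24, align 2) → ends 92
mtime at 92 (size 4, align 2) → ends 96
total 96 bytes, alignment 2

96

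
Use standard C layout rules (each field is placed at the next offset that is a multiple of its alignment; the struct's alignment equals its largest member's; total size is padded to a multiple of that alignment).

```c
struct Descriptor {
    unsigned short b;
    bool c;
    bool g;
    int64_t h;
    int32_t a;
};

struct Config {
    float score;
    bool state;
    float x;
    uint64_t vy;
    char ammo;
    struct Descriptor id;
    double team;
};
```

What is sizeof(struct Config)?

Descriptor: @0: b [2B, align 2] → 2; @2: c [1B, align 1] → 3; @3: g [1B, align 1] → 4; +4 pad (align 8); @8: h [8B, align 8] → 16; @16: a [4B, align 4] → 20; +4 tail pad (align 8); size 24, align 8
@0: score [4B, align 4] → 4
@4: state [1B, align 1] → 5
+3 pad (align 4)
@8: x [4B, align 4] → 12
+4 pad (align 8)
@16: vy [8B, align 8] → 24
@24: ammo [1B, align 1] → 25
+7 pad (align 8)
@32: id [24B, align 8] → 56
@56: team [8B, align 8] → 64
size 64, align 8

64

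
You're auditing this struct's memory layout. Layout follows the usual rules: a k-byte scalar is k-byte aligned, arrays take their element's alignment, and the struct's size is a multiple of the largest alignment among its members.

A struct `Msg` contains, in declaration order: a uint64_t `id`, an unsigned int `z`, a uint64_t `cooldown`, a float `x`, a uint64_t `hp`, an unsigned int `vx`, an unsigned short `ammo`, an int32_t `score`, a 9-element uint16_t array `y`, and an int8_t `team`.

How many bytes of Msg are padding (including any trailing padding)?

11

0..8  id  (8B, 8-aligned)
8..12  z  (4B, 4-aligned)
12..16  -- padding (4B)
16..24  cooldown  (8B, 8-aligned)
24..28  x  (4B, 4-aligned)
28..32  -- padding (4B)
32..40  hp  (8B, 8-aligned)
40..44  vx  (4B, 4-aligned)
44..46  ammo  (2B, 2-aligned)
46..48  -- padding (2B)
48..52  score  (4B, 4-aligned)
52..70  y  (18B, 2-aligned)
70..71  team  (1B, 1-aligned)
71..72  -- tail padding (1B)
sizeof = 72, alignof = 8
data bytes 61, size 72 → padding 11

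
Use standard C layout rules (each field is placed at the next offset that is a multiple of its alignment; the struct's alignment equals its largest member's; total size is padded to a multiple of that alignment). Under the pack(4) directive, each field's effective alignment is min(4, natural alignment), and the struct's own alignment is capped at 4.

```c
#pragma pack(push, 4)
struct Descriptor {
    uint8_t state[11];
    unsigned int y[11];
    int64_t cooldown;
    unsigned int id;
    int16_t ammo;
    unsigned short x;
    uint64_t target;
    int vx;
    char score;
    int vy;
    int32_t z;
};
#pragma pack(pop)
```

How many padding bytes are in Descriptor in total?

4

0..11  state  (11B, 1-aligned)
11..12  -- padding (1B)
12..56  y  (44B, 4-aligned)
56..64  cooldown  (8B, 4-aligned)
64..68  id  (4B, 4-aligned)
68..70  ammo  (2B, 2-aligned)
70..72  x  (2B, 2-aligned)
72..80  target  (8B, 4-aligned)
80..84  vx  (4B, 4-aligned)
84..85  score  (1B, 1-aligned)
85..88  -- padding (3B)
88..92  vy  (4B, 4-aligned)
92..96  z  (4B, 4-aligned)
sizeof = 96, alignof = 4
data bytes 92, size 96 → padding 4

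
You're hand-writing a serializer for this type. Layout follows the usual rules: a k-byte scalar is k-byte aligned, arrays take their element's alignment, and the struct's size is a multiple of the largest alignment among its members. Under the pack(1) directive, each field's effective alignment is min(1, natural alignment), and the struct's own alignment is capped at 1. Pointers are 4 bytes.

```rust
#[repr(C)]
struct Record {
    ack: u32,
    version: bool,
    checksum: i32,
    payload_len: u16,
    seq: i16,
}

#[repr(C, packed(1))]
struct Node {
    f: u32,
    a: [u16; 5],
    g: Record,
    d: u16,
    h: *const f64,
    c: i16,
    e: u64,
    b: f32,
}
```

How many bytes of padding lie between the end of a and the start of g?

0

Record: @0: ack [4B, align 4] → 4; @4: version [1B, align 1] → 5; +3 pad (align 4); @8: checksum [4B, align 4] → 12; @12: payload_len [2B, align 2] → 14; @14: seq [2B, align 2] → 16; size 16, align 4
@0: f [4B, align 1] → 4
@4: a [10B, align 1] → 14
@14: g [16B, align 1] → 30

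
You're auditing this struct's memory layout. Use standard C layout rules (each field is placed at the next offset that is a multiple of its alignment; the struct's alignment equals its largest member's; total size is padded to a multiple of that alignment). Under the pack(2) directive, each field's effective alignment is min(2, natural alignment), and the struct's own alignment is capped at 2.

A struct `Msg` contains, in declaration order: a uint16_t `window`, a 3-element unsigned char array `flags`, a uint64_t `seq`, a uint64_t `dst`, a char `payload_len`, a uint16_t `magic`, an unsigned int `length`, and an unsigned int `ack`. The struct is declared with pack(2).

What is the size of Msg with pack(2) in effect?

34

0..2  window  (2B, 2-aligned)
2..5  flags  (3B, 1-aligned)
5..6  -- padding (1B)
6..14  seq  (8B, 2-aligned)
14..22  dst  (8B, 2-aligned)
22..23  payload_len  (1B, 1-aligned)
23..24  -- padding (1B)
24..26  magic  (2B, 2-aligned)
26..30  length  (4B, 2-aligned)
30..34  ack  (4B, 2-aligned)
sizeof = 34, alignof = 2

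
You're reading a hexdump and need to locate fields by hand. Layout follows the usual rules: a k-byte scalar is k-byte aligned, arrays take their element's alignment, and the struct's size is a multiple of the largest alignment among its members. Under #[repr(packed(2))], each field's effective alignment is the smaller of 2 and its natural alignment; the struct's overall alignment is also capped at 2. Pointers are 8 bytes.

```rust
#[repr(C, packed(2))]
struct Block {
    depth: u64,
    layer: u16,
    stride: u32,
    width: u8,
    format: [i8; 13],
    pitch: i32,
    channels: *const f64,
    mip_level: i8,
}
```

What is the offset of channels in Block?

32

depth at 0 (size 8, align 2) → ends 8
layer at 8 (size 2, align 2) → ends 10
stride at 10 (size 4, align 2) → ends 14
width at 14 (size 1, align 1) → ends 15
format at 15 (size 13, align 1) → ends 28
pitch at 28 (size 4, align 2) → ends 32
channels at 32 (size 8, align 2) → ends 40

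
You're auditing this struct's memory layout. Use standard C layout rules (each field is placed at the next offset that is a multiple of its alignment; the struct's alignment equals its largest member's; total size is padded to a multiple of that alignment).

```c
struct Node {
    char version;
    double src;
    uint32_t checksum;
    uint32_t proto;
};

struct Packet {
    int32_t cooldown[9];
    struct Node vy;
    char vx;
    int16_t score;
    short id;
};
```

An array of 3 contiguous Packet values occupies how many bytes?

216

Node: 0..1  version  (1B, 1-aligned); 1..8  -- padding (7B); 8..16  src  (8B, 8-aligned); 16..20  checksum  (4B, 4-aligned); 20..24  proto  (4B, 4-aligned); sizeof = 24, alignof = 8
0..36  cooldown  (36B, 4-aligned)
36..40  -- padding (4B)
40..64  vy  (24B, 8-aligned)
64..65  vx  (1B, 1-aligned)
65..66  -- padding (1B)
66..68  score  (2B, 2-aligned)
68..70  id  (2B, 2-aligned)
70..72  -- tail padding (2B)
sizeof = 72, alignof = 8
array of 3: 3 × 72 = 216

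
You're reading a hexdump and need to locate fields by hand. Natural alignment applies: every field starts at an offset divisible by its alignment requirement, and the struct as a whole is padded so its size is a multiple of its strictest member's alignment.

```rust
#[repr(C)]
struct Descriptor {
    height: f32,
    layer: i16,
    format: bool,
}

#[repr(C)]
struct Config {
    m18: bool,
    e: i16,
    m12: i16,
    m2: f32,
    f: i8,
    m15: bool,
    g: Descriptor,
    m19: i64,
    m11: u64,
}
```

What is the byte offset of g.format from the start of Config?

22

Descriptor: 0..4  height  (4B, 4-aligned); 4..6  layer  (2B, 2-aligned); 6..7  format  (1B, 1-aligned); 7..8  -- tail padding (1B); sizeof = 8, alignof = 4
0..1  m18  (1B, 1-aligned)
1..2  -- padding (1B)
2..4  e  (2B, 2-aligned)
4..6  m12  (2B, 2-aligned)
6..8  -- padding (2B)
8..12  m2  (4B, 4-aligned)
12..13  f  (1B, 1-aligned)
13..14  m15  (1B, 1-aligned)
14..16  -- padding (2B)
16..24  g  (8B, 4-aligned)
within Descriptor: format at 6
16 + 6 = 22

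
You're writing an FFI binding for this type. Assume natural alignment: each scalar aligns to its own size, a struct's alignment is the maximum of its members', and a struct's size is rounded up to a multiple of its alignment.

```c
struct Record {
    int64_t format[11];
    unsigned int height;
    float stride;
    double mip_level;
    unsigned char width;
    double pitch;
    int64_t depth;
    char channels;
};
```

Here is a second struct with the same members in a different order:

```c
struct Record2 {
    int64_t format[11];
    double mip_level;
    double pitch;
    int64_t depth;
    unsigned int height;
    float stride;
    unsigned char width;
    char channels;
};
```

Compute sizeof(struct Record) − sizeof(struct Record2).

0..88  format  (88B, 8-aligned)
88..92  height  (4B, 4-aligned)
92..96  stride  (4B, 4-aligned)
96..104  mip_level  (8B, 8-aligned)
104..105  width  (1B, 1-aligned)
105..112  -- padding (7B)
112..120  pitch  (8B, 8-aligned)
120..128  depth  (8B, 8-aligned)
128..129  channels  (1B, 1-aligned)
129..136  -- tail padding (7B)
sizeof = 136, alignof = 8
— Record2 —
0..88  format  (88B, 8-aligned)
88..96  mip_level  (8B, 8-aligned)
96..104  pitch  (8B, 8-aligned)
104..112  depth  (8B, 8-aligned)
112..116  height  (4B, 4-aligned)
116..120  stride  (4B, 4-aligned)
120..121  width  (1B, 1-aligned)
121..122  channels  (1B, 1-aligned)
122..128  -- tail padding (6B)
sizeof = 128, alignof = 8
136 − 128 = 8

8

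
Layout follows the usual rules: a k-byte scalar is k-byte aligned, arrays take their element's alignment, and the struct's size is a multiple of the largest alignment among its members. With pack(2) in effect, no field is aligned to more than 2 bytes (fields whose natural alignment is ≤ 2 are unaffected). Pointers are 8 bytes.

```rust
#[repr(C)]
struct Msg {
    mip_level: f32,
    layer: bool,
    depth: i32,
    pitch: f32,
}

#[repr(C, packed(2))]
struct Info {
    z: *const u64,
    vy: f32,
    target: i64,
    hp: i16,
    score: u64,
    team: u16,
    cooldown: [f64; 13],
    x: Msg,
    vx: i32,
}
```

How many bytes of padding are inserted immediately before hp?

0

Msg: @0: mip_level [4B, align 4] → 4; @4: layer [1B, align 1] → 5; +3 pad (align 4); @8: depth [4B, align 4] → 12; @12: pitch [4B, align 4] → 16; size 16, align 4
@0: z [8B, align 2] → 8
@8: vy [4B, align 2] → 12
@12: target [8B, align 2] → 20
@20: hp [2B, align 2] → 22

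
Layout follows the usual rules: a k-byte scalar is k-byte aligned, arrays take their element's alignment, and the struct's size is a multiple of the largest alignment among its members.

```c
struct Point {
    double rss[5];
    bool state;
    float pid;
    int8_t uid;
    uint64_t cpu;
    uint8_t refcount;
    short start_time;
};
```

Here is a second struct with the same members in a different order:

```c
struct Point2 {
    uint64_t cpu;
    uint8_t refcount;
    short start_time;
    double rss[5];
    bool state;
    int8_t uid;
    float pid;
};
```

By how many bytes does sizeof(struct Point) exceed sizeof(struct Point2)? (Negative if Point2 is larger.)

0..40  rss  (40B, 8-aligned)
40..41  state  (1B, 1-aligned)
41..44  -- padding (3B)
44..48  pid  (4B, 4-aligned)
48..49  uid  (1B, 1-aligned)
49..56  -- padding (7B)
56..64  cpu  (8B, 8-aligned)
64..65  refcount  (1B, 1-aligned)
65..66  -- padding (1B)
66..68  start_time  (2B, 2-aligned)
68..72  -- tail padding (4B)
sizeof = 72, alignof = 8
— Point2 —
0..8  cpu  (8B, 8-aligned)
8..9  refcount  (1B, 1-aligned)
9..10  -- padding (1B)
10..12  start_time  (2B, 2-aligned)
12..16  -- padding (4B)
16..56  rss  (40B, 8-aligned)
56..57  state  (1B, 1-aligned)
57..58  uid  (1B, 1-aligned)
58..60  -- padding (2B)
60..64  pid  (4B, 4-aligned)
sizeof = 64, alignof = 8
72 − 64 = 8

8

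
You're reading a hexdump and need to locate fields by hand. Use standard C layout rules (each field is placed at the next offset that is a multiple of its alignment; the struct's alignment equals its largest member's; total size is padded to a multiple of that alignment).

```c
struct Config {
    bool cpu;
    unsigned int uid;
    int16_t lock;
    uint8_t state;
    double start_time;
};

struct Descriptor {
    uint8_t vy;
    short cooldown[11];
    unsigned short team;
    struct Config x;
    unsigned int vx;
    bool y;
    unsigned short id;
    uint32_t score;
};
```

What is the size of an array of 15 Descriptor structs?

1080

Config: cpu at 0 (size 1, align 1) → ends 1; pad 3 to align 4 for uid; uid at 4 (size 4, align 4) → ends 8; lock at 8 (size 2, align 2) → ends 10; state at 10 (size 1, align 1) → ends 11; pad 5 to align 8 for start_time; start_time at 16 (size 8, align 8) → ends 24; total 24 bytes, alignment 8
vy at 0 (size 1, align 1) → ends 1
pad 1 to align 2 for cooldown
cooldown at 2 (size 22, align 2) → ends 24
team at 24 (size 2, align 2) → ends 26
pad 6 to align 8 for x
x at 32 (size 24, align 8) → ends 56
vx at 56 (size 4, align 4) → ends 60
y at 60 (size 1, align 1) → ends 61
pad 1 to align 2 for id
id at 62 (size 2, align 2) → ends 64
score at 64 (size 4, align 4) → ends 68
tail pad 4 to reach multiple of 8
total 72 bytes, alignment 8
array of 15: 15 × 72 = 1080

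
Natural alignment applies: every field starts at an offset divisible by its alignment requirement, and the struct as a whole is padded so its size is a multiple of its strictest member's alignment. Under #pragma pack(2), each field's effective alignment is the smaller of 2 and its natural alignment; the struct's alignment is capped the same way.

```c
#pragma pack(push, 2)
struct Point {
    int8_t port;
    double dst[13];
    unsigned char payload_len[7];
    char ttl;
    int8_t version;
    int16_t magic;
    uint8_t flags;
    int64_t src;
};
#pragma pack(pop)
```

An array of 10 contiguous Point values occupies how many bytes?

1280

@0: port [1B, align 1] → 1
+1 pad (align 2)
@2: dst [104B, align 2] → 106
@106: payload_len [7B, align 1] → 113
@113: ttl [1B, align 1] → 114
@114: version [1B, align 1] → 115
+1 pad (align 2)
@116: magic [2B, align 2] → 118
@118: flags [1B, align 1] → 119
+1 pad (align 2)
@120: src [8B, align 2] → 128
size 128, align 2
array of 10: 10 × 128 = 1280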